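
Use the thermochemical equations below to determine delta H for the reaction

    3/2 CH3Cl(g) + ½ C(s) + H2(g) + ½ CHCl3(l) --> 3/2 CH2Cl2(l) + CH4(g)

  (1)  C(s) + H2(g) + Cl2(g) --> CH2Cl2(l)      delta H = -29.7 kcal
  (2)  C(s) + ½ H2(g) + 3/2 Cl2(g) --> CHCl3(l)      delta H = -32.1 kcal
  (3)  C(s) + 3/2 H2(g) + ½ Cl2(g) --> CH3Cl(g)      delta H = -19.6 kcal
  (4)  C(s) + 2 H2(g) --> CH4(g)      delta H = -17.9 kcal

(1) × 3/2: (3/2)·(-29.7) = -44.55 kcal
(2) reversed and × 1/2: (-1/2)·(-32.1) = +16.05 kcal
(3) reversed and × 3/2: (-3/2)·(-19.6) = +29.4 kcal
(4) as written: -17.9 kcal
delta H = (3/2)·(-29.7) + (-1/2)·(-32.1) + (-3/2)·(-19.6) + (1)·(-17.9) = -17.0 kcal

delta H = -17.0 kcal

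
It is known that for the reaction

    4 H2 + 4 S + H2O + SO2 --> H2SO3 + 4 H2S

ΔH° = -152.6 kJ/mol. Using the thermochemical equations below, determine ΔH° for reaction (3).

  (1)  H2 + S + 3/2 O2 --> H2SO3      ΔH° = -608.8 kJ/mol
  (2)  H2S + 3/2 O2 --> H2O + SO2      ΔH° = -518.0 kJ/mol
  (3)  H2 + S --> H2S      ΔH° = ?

ΔH° = -20.6 kJ/mol

(1) as written (H2SO3 already on the product side): -608.8 kJ/mol
(2) reversed (reverse to put H2O on the reactant side): +518.0 kJ/mol
(3) × 3: contributes 3·x
-152.6 = (-608.8) + (+518.0) + 3·x
x = (-152.6 − (-90.8)) / (3) = -20.6 kJ/mol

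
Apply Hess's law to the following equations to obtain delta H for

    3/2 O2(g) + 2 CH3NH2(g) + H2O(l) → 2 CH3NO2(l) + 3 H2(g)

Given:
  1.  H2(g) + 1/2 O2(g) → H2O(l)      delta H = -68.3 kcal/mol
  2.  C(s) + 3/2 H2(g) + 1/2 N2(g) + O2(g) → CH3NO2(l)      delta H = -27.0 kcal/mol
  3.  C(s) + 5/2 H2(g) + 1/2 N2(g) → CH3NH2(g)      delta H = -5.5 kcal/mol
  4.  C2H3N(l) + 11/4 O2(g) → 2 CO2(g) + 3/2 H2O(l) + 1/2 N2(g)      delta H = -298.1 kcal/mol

eq. 1 reversed: +68.3 kcal/mol
eq. 2 × 2 (scale by 2 for the 2 CH3NO2(l)): (2)·(-27.0) = -54.0 kcal/mol
eq. 3 reversed and × 2 (CH3NH2(g) must end up as a reactant; scale by 2 for the 2 CH3NH2(g)): (-2)·(-5.5) = +11.0 kcal/mol
eq. 4: not needed (CO2(g) appears nowhere else).
delta H = (-1)·(-68.3) + (2)·(-27.0) + (-2)·(-5.5) = 25.3 kcal/mol

delta H = 25.3 kcal/mol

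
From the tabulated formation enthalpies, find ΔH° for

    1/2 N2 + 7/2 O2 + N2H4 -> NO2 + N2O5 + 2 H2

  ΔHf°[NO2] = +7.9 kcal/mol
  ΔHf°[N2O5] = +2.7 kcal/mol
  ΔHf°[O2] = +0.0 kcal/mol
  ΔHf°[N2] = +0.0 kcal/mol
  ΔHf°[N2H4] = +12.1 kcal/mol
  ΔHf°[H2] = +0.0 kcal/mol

ΔH° = -1.5 kcal/mol

Products: 1·(+7.9) + 1·(+2.7) + 2·(+0.0) = +10.6
Reactants: 1/2·(+0.0) + 7/2·(+0.0) + 1·(+12.1) = +12.1
ΔH° = (+10.6) − (+12.1) = -1.5 kcal/mol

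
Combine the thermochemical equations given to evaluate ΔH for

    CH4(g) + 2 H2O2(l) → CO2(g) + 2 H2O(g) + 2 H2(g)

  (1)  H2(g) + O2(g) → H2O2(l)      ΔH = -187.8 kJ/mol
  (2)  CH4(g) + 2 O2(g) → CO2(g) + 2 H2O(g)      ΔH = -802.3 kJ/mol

(1) reversed and × 2 (H2O2(l) must end up as a reactant; scale by 2 for the 2 H2O2(l)): (-2)·(-187.8) = +375.6 kJ/mol
(2) as written (CH4(g) already on the reactant side): -802.3 kJ/mol
Combining the equations, ΔH = (-2)·(-187.8) + (1)·(-802.3) = -426.7 kJ/mol

ΔH = -426.7 kJ/mol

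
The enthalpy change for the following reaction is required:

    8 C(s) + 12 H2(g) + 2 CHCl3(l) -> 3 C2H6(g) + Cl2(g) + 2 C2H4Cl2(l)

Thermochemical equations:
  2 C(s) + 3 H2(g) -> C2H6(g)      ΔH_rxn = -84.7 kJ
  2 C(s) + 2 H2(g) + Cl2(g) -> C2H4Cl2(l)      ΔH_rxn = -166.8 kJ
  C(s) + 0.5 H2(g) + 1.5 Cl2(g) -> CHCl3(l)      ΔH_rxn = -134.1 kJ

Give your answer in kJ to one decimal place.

ΔH_rxn = -319.5 kJ

equation 1 × 3: (3)·(-84.7) = -254.1 kJ
equation 2 × 2: (2)·(-166.8) = -333.6 kJ
equation 3 reversed and × 2: (-2)·(-134.1) = +268.2 kJ
Combining the equations, ΔH_rxn = (3)·(-84.7) + (2)·(-166.8) + (-2)·(-134.1) = -319.5 kJ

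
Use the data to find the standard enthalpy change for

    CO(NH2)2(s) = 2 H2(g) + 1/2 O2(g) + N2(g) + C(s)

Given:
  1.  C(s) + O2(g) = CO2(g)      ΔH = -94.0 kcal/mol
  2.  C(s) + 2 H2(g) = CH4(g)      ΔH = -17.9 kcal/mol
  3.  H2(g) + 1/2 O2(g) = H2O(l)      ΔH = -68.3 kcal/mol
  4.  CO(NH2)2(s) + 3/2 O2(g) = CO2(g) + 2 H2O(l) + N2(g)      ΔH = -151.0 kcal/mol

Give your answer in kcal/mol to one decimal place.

eq. 1 reversed: +94.0 kcal/mol
eq. 2: not needed (CH4(g) appears nowhere else).
eq. 3 reversed and × 2: (-2)·(-68.3) = +136.6 kcal/mol
eq. 4 as written (CO(NH2)2(s) already on the reactant side): -151.0 kcal/mol
Since enthalpy is a state function, ΔH = (+94.0) + (+136.6) + (-151.0) = 79.6 kcal/mol

ΔH = 79.6 kcal/mol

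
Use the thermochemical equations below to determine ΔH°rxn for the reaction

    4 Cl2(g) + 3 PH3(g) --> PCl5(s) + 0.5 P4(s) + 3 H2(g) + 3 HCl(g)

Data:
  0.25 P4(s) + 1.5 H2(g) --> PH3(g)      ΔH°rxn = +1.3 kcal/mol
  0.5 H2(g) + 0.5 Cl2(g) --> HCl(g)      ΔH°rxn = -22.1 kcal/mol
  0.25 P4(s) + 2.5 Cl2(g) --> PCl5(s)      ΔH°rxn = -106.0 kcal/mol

equation 1 reversed and × 3: (-3)·(+1.3) = -3.9 kcal/mol
equation 2 × 3: (3)·(-22.1) = -66.3 kcal/mol
equation 3 as written: -106.0 kcal/mol
ΔH°rxn = (-3.9) + (-66.3) + (-106.0) = -176.2 kcal/mol

ΔH°rxn = -176.2 kcal/mol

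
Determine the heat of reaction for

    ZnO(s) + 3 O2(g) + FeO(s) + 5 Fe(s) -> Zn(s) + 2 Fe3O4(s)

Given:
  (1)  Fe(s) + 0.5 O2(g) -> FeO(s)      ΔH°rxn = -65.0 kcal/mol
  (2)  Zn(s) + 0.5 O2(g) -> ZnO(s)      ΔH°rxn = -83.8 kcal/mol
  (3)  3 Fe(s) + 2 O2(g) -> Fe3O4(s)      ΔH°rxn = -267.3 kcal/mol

(1) reversed: +65.0 kcal/mol
(2) reversed: +83.8 kcal/mol
(3) × 2: (2)·(-267.3) = -534.6 kcal/mol
Since enthalpy is a state function, ΔH°rxn = (+65.0) + (+83.8) + (-534.6) = -385.8 kcal/mol

ΔH°rxn = -385.8 kcal/mol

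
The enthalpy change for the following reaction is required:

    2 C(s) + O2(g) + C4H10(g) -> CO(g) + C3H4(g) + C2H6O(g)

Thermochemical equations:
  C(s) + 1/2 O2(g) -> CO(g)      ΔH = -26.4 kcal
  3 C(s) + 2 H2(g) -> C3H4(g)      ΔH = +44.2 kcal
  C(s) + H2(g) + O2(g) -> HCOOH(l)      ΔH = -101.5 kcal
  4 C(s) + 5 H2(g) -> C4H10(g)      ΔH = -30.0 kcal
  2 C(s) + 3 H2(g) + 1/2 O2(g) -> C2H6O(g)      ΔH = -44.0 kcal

equation 1 as written: -26.4 kcal
equation 2 as written: +44.2 kcal
equation 3: not needed.
equation 4 reversed: +30.0 kcal
equation 5 as written: -44.0 kcal
Summing the manipulated equations, ΔH = (-26.4) + (+44.2) + (+30.0) + (-44.0) = 3.8 kcal

ΔH = 3.8 kcal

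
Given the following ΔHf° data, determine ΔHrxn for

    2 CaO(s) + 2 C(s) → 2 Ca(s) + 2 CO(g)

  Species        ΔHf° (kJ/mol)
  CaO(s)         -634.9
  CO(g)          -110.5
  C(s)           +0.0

ΔH°rxn = Σ nΔHf°(products) − Σ nΔHf°(reactants).
Products: 2·(+0.0) + 2·(-110.5) = -221.0
Reactants: 2·(-634.9) + 2·(+0.0) = -1269.8
ΔHrxn = (-221.0) − (-1269.8) = 1048.8 kJ/mol

ΔHrxn = 1048.8 kJ/mol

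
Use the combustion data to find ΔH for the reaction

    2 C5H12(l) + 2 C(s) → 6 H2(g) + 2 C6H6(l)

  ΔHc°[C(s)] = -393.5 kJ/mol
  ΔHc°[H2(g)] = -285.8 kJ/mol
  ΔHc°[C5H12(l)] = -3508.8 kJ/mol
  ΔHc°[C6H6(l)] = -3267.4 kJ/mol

With combustion enthalpies, reactants minus products:
= [2·(-3508.8) + 2·(-393.5)] − [6·(-285.8) + 2·(-3267.4)]
= 445.0 kJ/mol

ΔH = 445.0 kJ/mol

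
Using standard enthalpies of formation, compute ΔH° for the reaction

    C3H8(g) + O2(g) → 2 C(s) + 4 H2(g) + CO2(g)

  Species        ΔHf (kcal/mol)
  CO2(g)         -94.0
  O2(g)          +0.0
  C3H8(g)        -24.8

ΔH° = -69.2 kcal/mol

Products: 2·(+0.0) + 4·(+0.0) + 1·(-94.0) = -94.0
Reactants: 1·(-24.8) + 1·(+0.0) = -24.8
ΔH° = (-94.0) − (-24.8) = -69.2 kcal/mol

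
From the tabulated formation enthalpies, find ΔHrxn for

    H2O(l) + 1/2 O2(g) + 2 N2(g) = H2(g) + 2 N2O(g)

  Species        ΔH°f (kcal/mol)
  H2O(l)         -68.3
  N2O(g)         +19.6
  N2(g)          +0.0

ΔHrxn = 107.5 kcal/mol

Products: 1·(+0.0) + 2·(+19.6) = +39.2
Reactants: 1·(-68.3) + 1/2·(+0.0) + 2·(+0.0) = -68.3
ΔHrxn = (+39.2) − (-68.3) = 107.5 kcal/mol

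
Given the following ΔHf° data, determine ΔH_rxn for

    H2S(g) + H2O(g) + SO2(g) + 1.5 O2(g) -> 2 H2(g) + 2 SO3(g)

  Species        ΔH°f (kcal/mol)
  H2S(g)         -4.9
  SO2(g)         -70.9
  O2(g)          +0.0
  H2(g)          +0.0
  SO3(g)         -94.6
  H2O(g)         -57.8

ΔH_rxn = -55.6 kcal/mol

Products: 2·(+0.0) + 2·(-94.6) = -189.2
Reactants: 1·(-4.9) + 1·(-57.8) + 1·(-70.9) + 3/2·(+0.0) = -133.6
ΔH_rxn = (-189.2) − (-133.6) = -55.6 kcal/mol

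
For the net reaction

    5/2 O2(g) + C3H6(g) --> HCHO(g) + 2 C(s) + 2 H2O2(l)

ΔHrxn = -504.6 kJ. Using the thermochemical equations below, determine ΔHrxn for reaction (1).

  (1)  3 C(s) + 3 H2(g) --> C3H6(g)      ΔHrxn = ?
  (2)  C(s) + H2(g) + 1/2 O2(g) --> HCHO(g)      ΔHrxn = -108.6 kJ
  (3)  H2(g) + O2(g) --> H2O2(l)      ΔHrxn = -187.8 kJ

ΔHrxn = 20.4 kJ

(1) reversed (C3H6(g) must end up as a reactant): contributes −x
(2) as written (HCHO(g) already on the product side): -108.6 kJ
(3) × 2 (scale by 2 for the 2 H2O2(l)): (2)·(-187.8) = -375.6 kJ
-504.6 = (-108.6) + (-375.6) − x
x = (-504.6 − (-484.2)) / (-1) = 20.4 kJ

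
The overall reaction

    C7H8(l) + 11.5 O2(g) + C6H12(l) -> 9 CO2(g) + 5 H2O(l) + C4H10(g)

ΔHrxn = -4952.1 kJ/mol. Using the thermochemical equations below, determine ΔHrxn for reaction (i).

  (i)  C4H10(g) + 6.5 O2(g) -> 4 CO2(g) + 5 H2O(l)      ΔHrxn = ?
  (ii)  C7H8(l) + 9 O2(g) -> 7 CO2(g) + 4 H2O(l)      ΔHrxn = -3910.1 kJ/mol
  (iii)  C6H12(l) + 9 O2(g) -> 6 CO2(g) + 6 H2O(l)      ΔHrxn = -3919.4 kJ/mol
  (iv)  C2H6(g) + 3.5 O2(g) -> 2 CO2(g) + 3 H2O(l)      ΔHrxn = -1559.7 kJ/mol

ΔHrxn = -2877.4 kJ/mol

(i) reversed (reverse to put C4H10(g) on the product side): contributes −x
(ii) as written (C7H8(l) already on the reactant side): -3910.1 kJ/mol
(iii) as written (C6H12(l) already on the reactant side): -3919.4 kJ/mol
(iv): not needed (C2H6(g) appears nowhere else).
-4952.1 = (-3910.1) + (-3919.4) − x
x = (-4952.1 − (-7829.5)) / (-1) = -2877.4 kJ/mol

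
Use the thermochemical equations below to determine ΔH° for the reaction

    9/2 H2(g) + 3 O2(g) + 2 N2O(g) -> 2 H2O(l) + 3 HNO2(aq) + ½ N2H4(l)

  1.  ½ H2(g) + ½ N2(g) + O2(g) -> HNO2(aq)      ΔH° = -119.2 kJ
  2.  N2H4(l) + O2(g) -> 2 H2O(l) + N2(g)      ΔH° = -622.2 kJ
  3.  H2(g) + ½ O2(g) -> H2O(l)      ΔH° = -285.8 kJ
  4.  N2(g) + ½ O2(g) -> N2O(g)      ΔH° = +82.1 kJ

eq. 1 × 3: (3)·(-119.2) = -357.6 kJ
eq. 2 reversed and × 1/2: (-1/2)·(-622.2) = +311.1 kJ
eq. 3 × 3: (3)·(-285.8) = -857.4 kJ
eq. 4 reversed and × 2: (-2)·(+82.1) = -164.2 kJ
Summing the manipulated equations, ΔH° = (-357.6) + (+311.1) + (-857.4) + (-164.2) = -1068.1 kJ

ΔH° = -1068.1 kJ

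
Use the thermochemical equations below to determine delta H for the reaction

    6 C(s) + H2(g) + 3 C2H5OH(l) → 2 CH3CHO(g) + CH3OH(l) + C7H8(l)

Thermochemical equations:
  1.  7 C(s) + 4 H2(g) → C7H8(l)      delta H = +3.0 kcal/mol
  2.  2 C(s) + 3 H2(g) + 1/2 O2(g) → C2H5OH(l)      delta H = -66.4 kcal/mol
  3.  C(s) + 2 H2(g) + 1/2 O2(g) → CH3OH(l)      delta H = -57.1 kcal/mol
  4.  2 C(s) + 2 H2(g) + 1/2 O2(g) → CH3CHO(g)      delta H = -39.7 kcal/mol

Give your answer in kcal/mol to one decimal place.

eq. 1 as written (C7H8(l) already on the product side): +3.0 kcal/mol
eq. 2 reversed and × 3 (reverse to put C2H5OH(l) on the reactant side; scale by 3 for the 3 C2H5OH(l)): (-3)·(-66.4) = +199.2 kcal/mol
eq. 3 as written (CH3OH(l) already on the product side): -57.1 kcal/mol
eq. 4 × 2 (×2 to match 2 CH3CHO(g) in the target): (2)·(-39.7) = -79.4 kcal/mol
delta H = (+3.0) + (+199.2) + (-57.1) + (-79.4) = 65.7 kcal/mol

delta H = 65.7 kcal/mol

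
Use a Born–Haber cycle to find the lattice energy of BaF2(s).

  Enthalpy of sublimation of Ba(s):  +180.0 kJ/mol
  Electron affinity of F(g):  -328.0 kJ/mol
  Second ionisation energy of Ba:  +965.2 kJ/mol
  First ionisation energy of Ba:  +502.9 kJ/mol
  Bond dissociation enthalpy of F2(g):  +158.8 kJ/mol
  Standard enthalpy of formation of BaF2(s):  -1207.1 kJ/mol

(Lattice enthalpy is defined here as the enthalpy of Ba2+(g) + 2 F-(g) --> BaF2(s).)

U = -2358.0 kJ/mol

ΔHf° = 1·ΔHsub + 1·(ΣIE) + 1·D(F2) + 2·EA + U
-1207.1 = 1·(+180.0) + 1·(+1468.1) + 1·(+158.8) + 2·(-328.0) + U
U = -1207.1 − (+1150.9) = -2358.0 kJ/mol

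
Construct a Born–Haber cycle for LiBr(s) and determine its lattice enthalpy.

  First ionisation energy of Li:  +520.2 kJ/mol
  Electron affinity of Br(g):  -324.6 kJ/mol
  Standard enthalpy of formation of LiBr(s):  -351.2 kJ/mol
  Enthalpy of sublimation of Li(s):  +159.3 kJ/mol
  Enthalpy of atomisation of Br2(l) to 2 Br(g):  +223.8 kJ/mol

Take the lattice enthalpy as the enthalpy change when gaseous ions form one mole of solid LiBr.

ΔHf° = 1·ΔHsub + 1·(ΣIE) + 1/2·D(Br2) + 1·EA + U
-351.2 = 1·(+159.3) + 1·(+520.2) + 1/2·(+223.8) + 1·(-324.6) + U
U = -351.2 − (+466.8) = -818.0 kJ/mol

U = -818.0 kJ/mol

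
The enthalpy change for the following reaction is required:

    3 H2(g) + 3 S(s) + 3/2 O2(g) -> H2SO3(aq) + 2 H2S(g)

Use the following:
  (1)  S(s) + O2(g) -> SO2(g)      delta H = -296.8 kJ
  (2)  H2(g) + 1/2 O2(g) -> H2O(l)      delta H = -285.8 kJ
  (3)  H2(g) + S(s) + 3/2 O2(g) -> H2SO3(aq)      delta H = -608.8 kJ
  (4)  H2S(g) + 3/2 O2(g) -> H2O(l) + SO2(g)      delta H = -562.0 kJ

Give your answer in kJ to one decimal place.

(1) × 2: (2)·(-296.8) = -593.6 kJ
(2) × 2: (2)·(-285.8) = -571.6 kJ
(3) as written: -608.8 kJ
(4) reversed and × 2: (-2)·(-562.0) = +1124.0 kJ
By Hess's law, delta H = (-593.6) + (-571.6) + (-608.8) + (+1124.0) = -650.0 kJ

delta H = -650.0 kJ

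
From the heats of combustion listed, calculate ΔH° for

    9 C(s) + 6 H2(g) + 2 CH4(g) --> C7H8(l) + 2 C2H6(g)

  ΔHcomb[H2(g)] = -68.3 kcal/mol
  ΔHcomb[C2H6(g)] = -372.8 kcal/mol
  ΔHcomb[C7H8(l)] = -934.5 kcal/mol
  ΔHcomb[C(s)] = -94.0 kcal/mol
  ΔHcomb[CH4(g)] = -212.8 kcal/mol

With combustion enthalpies, reactants minus products:
= [9·(-94.0) + 6·(-68.3) + 2·(-212.8)] − [1·(-934.5) + 2·(-372.8)]
= -1.3 kcal/mol

ΔH° = -1.3 kcal/mol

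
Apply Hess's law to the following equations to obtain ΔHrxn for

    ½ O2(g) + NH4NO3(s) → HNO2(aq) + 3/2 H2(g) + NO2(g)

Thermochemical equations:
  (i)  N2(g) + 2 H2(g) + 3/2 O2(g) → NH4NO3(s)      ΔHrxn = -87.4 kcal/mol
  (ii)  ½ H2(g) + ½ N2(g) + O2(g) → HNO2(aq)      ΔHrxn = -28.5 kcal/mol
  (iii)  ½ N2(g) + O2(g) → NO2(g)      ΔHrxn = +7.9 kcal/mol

(i) reversed: +87.4 kcal/mol
(ii) as written: -28.5 kcal/mol
(iii) as written: +7.9 kcal/mol
Combining the equations, ΔHrxn = (+87.4) + (-28.5) + (+7.9) = 66.8 kcal/mol

ΔHrxn = 66.8 kcal/mol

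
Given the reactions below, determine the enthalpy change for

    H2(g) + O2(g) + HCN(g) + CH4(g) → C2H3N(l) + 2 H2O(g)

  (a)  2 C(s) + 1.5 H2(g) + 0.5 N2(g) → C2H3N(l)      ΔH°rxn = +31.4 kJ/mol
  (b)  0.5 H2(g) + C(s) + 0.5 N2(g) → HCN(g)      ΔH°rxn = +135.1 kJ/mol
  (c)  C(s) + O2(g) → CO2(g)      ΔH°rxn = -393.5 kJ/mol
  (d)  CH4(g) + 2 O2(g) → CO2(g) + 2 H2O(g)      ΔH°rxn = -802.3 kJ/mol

ΔH°rxn = -512.5 kJ/mol

(a) as written: +31.4 kJ/mol
(b) reversed: -135.1 kJ/mol
(c) reversed: +393.5 kJ/mol
(d) as written: -802.3 kJ/mol
Combining the equations, ΔH°rxn = (1)·(+31.4) + (-1)·(+135.1) + (-1)·(-393.5) + (1)·(-802.3) = -512.5 kJ/mol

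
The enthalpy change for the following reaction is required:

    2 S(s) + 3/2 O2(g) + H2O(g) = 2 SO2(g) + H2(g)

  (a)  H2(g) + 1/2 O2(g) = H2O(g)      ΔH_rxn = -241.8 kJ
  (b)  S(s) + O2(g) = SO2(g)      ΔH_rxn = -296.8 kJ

ΔH_rxn = -351.8 kJ

(a) reversed: +241.8 kJ
(b) × 2: (2)·(-296.8) = -593.6 kJ
ΔH_rxn = (-1)·(-241.8) + (2)·(-296.8) = -351.8 kJ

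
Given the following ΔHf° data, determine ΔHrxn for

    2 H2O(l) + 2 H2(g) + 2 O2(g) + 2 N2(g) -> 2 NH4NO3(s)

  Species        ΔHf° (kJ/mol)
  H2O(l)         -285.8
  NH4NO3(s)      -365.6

ΔHrxn = -159.6 kJ/mol

ΔH°rxn = Σ nΔHf°(products) − Σ nΔHf°(reactants).
Products: 2·(-365.6) = -731.2
Reactants: 2·(-285.8) + 2·(+0.0) + 2·(+0.0) + 2·(+0.0) = -571.6
ΔHrxn = (-731.2) − (-571.6) = -159.6 kJ/mol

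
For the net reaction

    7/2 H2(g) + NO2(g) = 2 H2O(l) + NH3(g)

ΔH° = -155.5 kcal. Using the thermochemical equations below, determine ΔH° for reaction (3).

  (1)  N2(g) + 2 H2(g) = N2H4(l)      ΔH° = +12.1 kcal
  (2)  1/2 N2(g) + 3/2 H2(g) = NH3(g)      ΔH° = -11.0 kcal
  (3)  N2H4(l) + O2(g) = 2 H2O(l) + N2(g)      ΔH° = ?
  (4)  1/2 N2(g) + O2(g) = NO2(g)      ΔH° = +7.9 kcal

(1) as written: +12.1 kcal
(2) as written: -11.0 kcal
(3) as written: contributes x
(4) reversed: -7.9 kcal
-155.5 = (+12.1) + (-11.0) + (-7.9) + x
x = (-155.5 − (-6.8)) / (1) = -148.7 kcal

ΔH° = -148.7 kcal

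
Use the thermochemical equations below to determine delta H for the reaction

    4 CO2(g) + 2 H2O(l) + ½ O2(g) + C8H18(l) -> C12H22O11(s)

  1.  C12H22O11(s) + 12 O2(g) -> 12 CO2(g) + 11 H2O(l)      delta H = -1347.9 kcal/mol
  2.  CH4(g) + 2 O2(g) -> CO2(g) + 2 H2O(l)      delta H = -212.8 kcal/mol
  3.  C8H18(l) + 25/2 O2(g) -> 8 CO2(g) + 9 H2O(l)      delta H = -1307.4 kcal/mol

eq. 1 reversed: +1347.9 kcal/mol
eq. 2: not needed.
eq. 3 as written: -1307.4 kcal/mol
Since enthalpy is a state function, delta H = (-1)·(-1347.9) + (1)·(-1307.4) = 40.5 kcal/mol

delta H = 40.5 kcal/mol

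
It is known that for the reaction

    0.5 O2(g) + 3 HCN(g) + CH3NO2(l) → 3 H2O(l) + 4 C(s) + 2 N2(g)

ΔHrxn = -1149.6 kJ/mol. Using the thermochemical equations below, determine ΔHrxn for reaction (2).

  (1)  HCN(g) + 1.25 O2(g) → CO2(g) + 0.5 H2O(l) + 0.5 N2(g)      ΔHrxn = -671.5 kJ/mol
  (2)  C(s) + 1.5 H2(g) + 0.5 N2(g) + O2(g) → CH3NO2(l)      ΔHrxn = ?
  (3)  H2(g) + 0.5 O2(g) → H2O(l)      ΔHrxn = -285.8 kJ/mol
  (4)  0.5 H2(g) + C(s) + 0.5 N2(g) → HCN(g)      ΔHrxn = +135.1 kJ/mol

ΔHrxn = -113.1 kJ/mol

(1): not needed.
(2) reversed: contributes −x
(3) × 3: (3)·(-285.8) = -857.4 kJ/mol
(4) reversed and × 3: (-3)·(+135.1) = -405.3 kJ/mol
-1149.6 = (-857.4) + (-405.3) − x
x = (-1149.6 − (-1262.7)) / (-1) = -113.1 kJ/mol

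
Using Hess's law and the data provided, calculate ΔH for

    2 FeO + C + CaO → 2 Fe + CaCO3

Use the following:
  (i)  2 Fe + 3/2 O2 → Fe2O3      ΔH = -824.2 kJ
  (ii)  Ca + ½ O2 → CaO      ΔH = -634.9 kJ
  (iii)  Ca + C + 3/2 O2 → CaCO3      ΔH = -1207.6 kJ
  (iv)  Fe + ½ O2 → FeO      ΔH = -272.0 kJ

ΔH = -28.7 kJ

(i): not needed (Fe2O3 appears nowhere else).
(ii) reversed (CaO must end up as a reactant): +634.9 kJ
(iii) as written (CaCO3 already on the product side): -1207.6 kJ
(iv) reversed and × 2 (reverse to put FeO on the reactant side; ×2 to match 2 FeO in the target): (-2)·(-272.0) = +544.0 kJ
ΔH = (+634.9) + (-1207.6) + (+544.0) = -28.7 kJ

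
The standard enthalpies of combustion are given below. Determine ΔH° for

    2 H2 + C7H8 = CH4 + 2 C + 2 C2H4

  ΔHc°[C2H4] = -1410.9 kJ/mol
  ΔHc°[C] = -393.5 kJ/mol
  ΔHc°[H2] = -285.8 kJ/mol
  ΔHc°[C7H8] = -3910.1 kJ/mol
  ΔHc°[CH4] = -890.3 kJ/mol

ΔH° = 17.4 kJ/mol

With combustion enthalpies, reactants minus products:
= [2·(-285.8) + 1·(-3910.1)] − [1·(-890.3) + 2·(-393.5) + 2·(-1410.9)]
= 17.4 kJ/mol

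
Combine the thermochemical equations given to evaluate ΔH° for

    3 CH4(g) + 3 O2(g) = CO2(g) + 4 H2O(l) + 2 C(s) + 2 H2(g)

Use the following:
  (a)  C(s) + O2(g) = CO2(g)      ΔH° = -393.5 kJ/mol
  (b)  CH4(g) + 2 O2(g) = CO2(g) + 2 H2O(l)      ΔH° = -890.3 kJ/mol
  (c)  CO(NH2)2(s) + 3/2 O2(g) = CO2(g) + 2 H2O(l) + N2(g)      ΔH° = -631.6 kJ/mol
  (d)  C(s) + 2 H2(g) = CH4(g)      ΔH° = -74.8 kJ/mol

ΔH° = -1312.3 kJ/mol

(a) reversed: +393.5 kJ/mol
(b) × 2: (2)·(-890.3) = -1780.6 kJ/mol
(c): not needed (CO(NH2)2(s) appears nowhere else).
(d) reversed (H2(g) must end up as a product): +74.8 kJ/mol
By Hess's law, ΔH° = (+393.5) + (-1780.6) + (+74.8) = -1312.3 kJ/mol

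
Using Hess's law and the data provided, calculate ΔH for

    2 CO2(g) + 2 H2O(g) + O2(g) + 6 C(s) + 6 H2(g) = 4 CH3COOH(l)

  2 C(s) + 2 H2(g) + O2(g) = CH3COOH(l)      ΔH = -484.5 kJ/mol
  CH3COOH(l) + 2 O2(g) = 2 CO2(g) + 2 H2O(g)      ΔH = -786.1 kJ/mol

equation 1 × 3 (×3 to match 6 C(s) in the target): (3)·(-484.5) = -1453.5 kJ/mol
equation 2 reversed (CO2(g) must end up as a reactant): +786.1 kJ/mol
Since enthalpy is a state function, ΔH = (3)·(-484.5) + (-1)·(-786.1) = -667.4 kJ/mol

ΔH = -667.4 kJ/mol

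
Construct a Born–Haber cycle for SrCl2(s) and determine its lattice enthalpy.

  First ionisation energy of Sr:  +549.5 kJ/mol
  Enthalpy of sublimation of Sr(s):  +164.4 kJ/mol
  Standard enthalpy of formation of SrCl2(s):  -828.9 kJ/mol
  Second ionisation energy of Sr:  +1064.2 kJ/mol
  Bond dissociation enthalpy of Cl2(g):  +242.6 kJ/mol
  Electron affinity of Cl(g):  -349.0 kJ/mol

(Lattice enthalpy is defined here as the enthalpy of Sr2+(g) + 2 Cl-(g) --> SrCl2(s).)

U = -2151.6 kJ/mol

ΔHf° = 1·ΔHsub + 1·(ΣIE) + 1·D(Cl2) + 2·EA + U
-828.9 = 1·(+164.4) + 1·(+1613.7) + 1·(+242.6) + 2·(-349.0) + U
U = -828.9 − (+1322.7) = -2151.6 kJ/mol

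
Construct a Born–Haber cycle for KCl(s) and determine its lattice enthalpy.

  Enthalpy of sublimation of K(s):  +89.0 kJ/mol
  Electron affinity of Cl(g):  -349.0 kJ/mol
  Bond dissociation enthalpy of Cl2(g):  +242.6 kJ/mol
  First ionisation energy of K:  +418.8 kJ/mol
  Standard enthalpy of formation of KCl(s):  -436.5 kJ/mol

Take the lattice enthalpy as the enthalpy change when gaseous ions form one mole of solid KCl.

ΔHf° = 1·ΔHsub + 1·(ΣIE) + 1/2·D(Cl2) + 1·EA + U
-436.5 = 1·(+89.0) + 1·(+418.8) + 1/2·(+242.6) + 1·(-349.0) + U
U = -436.5 − (+280.1) = -716.6 kJ/mol

U = -716.6 kJ/mol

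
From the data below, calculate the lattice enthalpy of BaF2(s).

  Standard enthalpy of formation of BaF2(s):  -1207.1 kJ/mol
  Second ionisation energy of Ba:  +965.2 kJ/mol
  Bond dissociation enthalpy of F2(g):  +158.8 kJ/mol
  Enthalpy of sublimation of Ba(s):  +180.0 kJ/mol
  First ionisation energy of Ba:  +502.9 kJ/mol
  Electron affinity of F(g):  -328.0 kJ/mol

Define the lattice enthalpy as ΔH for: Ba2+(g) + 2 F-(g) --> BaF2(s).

U = -2358.0 kJ/mol

ΔHf° = 1·ΔHsub + 1·(ΣIE) + 1·D(F2) + 2·EA + U
-1207.1 = 1·(+180.0) + 1·(+1468.1) + 1·(+158.8) + 2·(-328.0) + U
U = -1207.1 − (+1150.9) = -2358.0 kJ/mol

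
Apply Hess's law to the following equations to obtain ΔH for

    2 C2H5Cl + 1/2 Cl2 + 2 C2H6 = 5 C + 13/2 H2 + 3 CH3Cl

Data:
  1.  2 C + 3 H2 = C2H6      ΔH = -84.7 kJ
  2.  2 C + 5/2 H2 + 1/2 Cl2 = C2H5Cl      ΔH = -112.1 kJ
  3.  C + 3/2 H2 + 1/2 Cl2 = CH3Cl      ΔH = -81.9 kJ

ΔH = 147.9 kJ

eq. 1 reversed and × 2 (C2H6 must end up as a reactant; scale by 2 for the 2 C2H6): (-2)·(-84.7) = +169.4 kJ
eq. 2 reversed and × 2 (reverse to put C2H5Cl on the reactant side; ×2 to match 2 C2H5Cl in the target): (-2)·(-112.1) = +224.2 kJ
eq. 3 × 3 (scale by 3 for the 3 CH3Cl): (3)·(-81.9) = -245.7 kJ
Summing the manipulated equations, ΔH = (-2)·(-84.7) + (-2)·(-112.1) + (3)·(-81.9) = 147.9 kJ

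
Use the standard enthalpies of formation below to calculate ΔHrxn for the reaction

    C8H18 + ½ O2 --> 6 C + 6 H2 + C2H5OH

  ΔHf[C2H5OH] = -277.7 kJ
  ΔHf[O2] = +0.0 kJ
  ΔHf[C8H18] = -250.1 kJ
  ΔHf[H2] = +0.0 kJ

Products: 6·(+0.0) + 6·(+0.0) + 1·(-277.7) = -277.7
Reactants: 1·(-250.1) + 1/2·(+0.0) = -250.1
ΔHrxn = (-277.7) − (-250.1) = -27.6 kJ

ΔHrxn = -27.6 kJ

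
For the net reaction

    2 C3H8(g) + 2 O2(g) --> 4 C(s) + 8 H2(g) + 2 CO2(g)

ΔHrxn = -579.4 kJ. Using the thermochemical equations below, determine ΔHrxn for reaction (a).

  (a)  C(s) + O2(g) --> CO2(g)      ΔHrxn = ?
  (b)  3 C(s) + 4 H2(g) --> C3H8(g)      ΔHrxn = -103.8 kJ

ΔHrxn = -393.5 kJ

(a) × 2 (×2 to match 2 CO2(g) in the target): contributes 2·x
(b) reversed and × 2 (C3H8(g) must end up as a reactant; ×2 to match 2 C3H8(g) in the target): (-2)·(-103.8) = +207.6 kJ
-579.4 = (+207.6) + 2·x
x = (-579.4 − (+207.6)) / (2) = -393.5 kJ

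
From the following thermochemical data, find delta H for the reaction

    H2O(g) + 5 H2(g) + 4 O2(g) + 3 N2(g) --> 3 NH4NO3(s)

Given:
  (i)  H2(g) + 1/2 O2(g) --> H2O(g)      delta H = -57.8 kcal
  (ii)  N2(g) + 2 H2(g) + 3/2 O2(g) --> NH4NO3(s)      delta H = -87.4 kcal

(i) reversed (H2O(g) must end up as a reactant): +57.8 kcal
(ii) × 3 (×3 to match 3 NH4NO3(s) in the target): (3)·(-87.4) = -262.2 kcal
Summing the manipulated equations, delta H = (-1)·(-57.8) + (3)·(-87.4) = -204.4 kcal

delta H = -204.4 kcal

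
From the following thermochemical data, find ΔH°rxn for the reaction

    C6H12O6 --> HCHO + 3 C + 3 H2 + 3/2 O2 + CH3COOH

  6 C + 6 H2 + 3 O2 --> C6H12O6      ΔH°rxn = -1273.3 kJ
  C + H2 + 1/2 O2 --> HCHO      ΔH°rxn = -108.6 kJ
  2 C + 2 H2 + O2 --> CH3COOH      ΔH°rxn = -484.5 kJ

equation 1 reversed (C6H12O6 must end up as a reactant): +1273.3 kJ
equation 2 as written (HCHO already on the product side): -108.6 kJ
equation 3 as written (CH3COOH already on the product side): -484.5 kJ
By Hess's law, ΔH°rxn = (-1)·(-1273.3) + (1)·(-108.6) + (1)·(-484.5) = 680.2 kJ

ΔH°rxn = 680.2 kJ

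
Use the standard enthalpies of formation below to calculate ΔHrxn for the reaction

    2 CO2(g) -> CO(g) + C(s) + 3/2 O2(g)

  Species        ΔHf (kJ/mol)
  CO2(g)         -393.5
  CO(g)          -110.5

ΔHrxn = 676.5 kJ/mol

Products: 1·(-110.5) + 1·(+0.0) + 3/2·(+0.0) = -110.5
Reactants: 2·(-393.5) = -787.0
ΔHrxn = (-110.5) − (-787.0) = 676.5 kJ/mol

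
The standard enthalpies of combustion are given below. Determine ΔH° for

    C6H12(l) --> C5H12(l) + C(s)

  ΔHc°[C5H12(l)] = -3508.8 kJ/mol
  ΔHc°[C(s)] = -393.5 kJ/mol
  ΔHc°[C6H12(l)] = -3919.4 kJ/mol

ΔH° = -17.1 kJ/mol

With combustion enthalpies, reactants minus products:
= [1·(-3919.4)] − [1·(-3508.8) + 1·(-393.5)]
= -17.1 kJ/mol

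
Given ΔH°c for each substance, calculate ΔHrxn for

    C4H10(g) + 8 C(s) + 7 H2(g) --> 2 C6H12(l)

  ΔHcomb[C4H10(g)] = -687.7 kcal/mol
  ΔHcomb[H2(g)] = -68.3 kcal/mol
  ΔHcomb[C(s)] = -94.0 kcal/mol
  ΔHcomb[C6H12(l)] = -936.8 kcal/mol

ΔHrxn = -44.2 kcal/mol

With combustion enthalpies, reactants minus products:
= [1·(-687.7) + 8·(-94.0) + 7·(-68.3)] − [2·(-936.8)]
= -44.2 kcal/mol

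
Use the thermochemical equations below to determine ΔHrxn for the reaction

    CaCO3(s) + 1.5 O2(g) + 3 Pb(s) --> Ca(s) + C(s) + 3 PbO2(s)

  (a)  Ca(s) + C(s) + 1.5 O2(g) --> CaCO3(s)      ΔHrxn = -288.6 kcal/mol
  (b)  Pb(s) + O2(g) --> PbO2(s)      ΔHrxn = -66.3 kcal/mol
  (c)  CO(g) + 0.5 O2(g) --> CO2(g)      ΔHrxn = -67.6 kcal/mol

ΔHrxn = 89.7 kcal/mol

(a) reversed (CaCO3(s) must end up as a reactant): +288.6 kcal/mol
(b) × 3 (scale by 3 for the 3 PbO2(s)): (3)·(-66.3) = -198.9 kcal/mol
(c): not needed (CO(g) appears nowhere else).
ΔHrxn = (+288.6) + (-198.9) = 89.7 kcal/mol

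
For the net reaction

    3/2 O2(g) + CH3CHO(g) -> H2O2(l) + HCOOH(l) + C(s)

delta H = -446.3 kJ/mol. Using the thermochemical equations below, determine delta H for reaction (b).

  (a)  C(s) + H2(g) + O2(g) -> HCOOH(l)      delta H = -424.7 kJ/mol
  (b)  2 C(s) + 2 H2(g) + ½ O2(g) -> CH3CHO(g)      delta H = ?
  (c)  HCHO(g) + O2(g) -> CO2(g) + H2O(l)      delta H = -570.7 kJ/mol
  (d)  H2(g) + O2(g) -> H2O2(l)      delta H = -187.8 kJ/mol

(a) as written (HCOOH(l) already on the product side): -424.7 kJ/mol
(b) reversed (reverse to put CH3CHO(g) on the reactant side): contributes −x
(c): not needed (HCHO(g) appears nowhere else).
(d) as written (H2O2(l) already on the product side): -187.8 kJ/mol
-446.3 = (-424.7) + (-187.8) − x
x = (-446.3 − (-612.5)) / (-1) = -166.2 kJ/mol

delta H = -166.2 kJ/mol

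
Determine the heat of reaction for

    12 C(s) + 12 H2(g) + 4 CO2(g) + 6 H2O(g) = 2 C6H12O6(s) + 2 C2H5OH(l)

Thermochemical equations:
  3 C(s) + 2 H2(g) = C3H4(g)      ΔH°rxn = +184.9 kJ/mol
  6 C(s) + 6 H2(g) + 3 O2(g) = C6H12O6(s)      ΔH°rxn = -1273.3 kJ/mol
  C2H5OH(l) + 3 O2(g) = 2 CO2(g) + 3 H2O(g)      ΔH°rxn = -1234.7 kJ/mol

ΔH°rxn = -77.2 kJ/mol

equation 1: not needed.
equation 2 × 2: (2)·(-1273.3) = -2546.6 kJ/mol
equation 3 reversed and × 2: (-2)·(-1234.7) = +2469.4 kJ/mol
Combining the equations, ΔH°rxn = (2)·(-1273.3) + (-2)·(-1234.7) = -77.2 kJ/mol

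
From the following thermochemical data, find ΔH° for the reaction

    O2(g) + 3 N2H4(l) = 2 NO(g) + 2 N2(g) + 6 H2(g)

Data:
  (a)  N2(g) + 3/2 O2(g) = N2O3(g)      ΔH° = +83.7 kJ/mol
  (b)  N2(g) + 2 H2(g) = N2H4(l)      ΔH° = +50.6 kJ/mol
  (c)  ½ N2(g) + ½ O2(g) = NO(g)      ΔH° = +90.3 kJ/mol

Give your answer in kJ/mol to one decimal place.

(a): not needed (N2O3(g) appears nowhere else).
(b) reversed and × 3 (reverse to put N2H4(l) on the reactant side; ×3 to match 3 N2H4(l) in the target): (-3)·(+50.6) = -151.8 kJ/mol
(c) × 2 (scale by 2 for the 2 NO(g)): (2)·(+90.3) = +180.6 kJ/mol
Combining the equations, ΔH° = (-3)·(+50.6) + (2)·(+90.3) = 28.8 kJ/mol

ΔH° = 28.8 kJ/mol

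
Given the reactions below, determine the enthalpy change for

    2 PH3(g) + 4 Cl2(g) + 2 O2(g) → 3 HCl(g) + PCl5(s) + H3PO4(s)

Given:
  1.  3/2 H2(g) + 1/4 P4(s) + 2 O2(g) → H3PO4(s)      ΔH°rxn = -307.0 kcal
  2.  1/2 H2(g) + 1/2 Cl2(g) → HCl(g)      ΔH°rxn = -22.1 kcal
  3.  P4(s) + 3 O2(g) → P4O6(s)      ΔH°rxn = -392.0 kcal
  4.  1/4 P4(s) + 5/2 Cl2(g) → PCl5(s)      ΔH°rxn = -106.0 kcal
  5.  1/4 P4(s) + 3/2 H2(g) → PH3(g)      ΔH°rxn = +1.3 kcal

ΔH°rxn = -481.9 kcal

eq. 1 as written (H3PO4(s) already on the product side): -307.0 kcal
eq. 2 × 3 (×3 to match 3 HCl(g) in the target): (3)·(-22.1) = -66.3 kcal
eq. 3: not needed (P4O6(s) appears nowhere else).
eq. 4 as written (PCl5(s) already on the product side): -106.0 kcal
eq. 5 reversed and × 2 (reverse to put PH3(g) on the reactant side; ×2 to match 2 PH3(g) in the target): (-2)·(+1.3) = -2.6 kcal
Since enthalpy is a state function, ΔH°rxn = (1)·(-307.0) + (3)·(-22.1) + (1)·(-106.0) + (-2)·(+1.3) = -481.9 kcal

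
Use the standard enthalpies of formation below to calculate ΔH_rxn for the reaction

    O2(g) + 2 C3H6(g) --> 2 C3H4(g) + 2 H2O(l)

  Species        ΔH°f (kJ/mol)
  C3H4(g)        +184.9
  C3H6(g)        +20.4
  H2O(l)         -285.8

ΔH_rxn = -242.6 kJ/mol

Products: 2·(+184.9) + 2·(-285.8) = -201.8
Reactants: 1·(+0.0) + 2·(+20.4) = +40.8
ΔH_rxn = (-201.8) − (+40.8) = -242.6 kJ/mol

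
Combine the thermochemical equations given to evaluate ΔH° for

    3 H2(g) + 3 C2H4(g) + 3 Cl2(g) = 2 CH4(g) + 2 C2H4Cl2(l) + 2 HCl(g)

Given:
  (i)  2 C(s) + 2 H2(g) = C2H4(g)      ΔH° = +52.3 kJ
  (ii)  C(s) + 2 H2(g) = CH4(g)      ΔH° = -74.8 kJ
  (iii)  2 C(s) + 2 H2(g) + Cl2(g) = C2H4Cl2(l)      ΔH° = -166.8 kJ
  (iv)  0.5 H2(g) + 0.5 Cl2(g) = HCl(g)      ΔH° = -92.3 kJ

(i) reversed and × 3 (reverse to put C2H4(g) on the reactant side; ×3 to match 3 C2H4(g) in the target): (-3)·(+52.3) = -156.9 kJ
(ii) × 2 (scale by 2 for the 2 CH4(g)): (2)·(-74.8) = -149.6 kJ
(iii) × 2 (×2 to match 2 C2H4Cl2(l) in the target): (2)·(-166.8) = -333.6 kJ
(iv) × 2 (×2 to match 2 HCl(g) in the target): (2)·(-92.3) = -184.6 kJ
Since enthalpy is a state function, ΔH° = (-156.9) + (-149.6) + (-333.6) + (-184.6) = -824.7 kJ

ΔH° = -824.7 kJ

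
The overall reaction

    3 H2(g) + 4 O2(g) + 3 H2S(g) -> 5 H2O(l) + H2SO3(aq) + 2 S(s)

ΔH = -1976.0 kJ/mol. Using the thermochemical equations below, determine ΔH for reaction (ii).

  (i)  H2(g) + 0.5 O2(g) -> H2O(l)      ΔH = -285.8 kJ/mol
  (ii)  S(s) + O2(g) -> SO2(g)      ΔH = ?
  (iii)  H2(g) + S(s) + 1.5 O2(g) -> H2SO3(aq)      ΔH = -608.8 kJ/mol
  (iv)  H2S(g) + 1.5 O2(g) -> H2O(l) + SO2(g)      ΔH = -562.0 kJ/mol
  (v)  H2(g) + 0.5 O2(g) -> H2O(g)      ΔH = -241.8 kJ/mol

ΔH = -296.8 kJ/mol

(i) × 2: (2)·(-285.8) = -571.6 kJ/mol
(ii) reversed and × 3: contributes −3·x
(iii) as written: -608.8 kJ/mol
(iv) × 3: (3)·(-562.0) = -1686.0 kJ/mol
(v): not needed.
-1976.0 = (-571.6) + (-608.8) + (-1686.0) − 3·x
x = (-1976.0 − (-2866.4)) / (-3) = -296.8 kJ/mol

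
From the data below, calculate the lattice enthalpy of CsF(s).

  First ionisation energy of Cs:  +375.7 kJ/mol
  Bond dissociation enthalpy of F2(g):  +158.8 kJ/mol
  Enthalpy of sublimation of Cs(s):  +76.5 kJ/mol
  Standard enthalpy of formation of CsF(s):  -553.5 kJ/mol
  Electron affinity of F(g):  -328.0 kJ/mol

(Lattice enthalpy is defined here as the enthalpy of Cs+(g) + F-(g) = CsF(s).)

U = -757.1 kJ/mol

ΔHf° = 1·ΔHsub + 1·(ΣIE) + 1/2·D(F2) + 1·EA + U
-553.5 = 1·(+76.5) + 1·(+375.7) + 1/2·(+158.8) + 1·(-328.0) + U
U = -553.5 − (+203.6) = -757.1 kJ/mol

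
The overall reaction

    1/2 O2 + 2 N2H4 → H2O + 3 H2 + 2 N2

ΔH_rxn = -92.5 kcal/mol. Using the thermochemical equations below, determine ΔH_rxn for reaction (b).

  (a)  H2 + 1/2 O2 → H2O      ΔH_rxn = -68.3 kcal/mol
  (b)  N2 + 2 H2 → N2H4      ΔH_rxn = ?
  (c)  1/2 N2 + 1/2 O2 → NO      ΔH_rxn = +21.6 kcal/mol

(a) as written (H2O already on the product side): -68.3 kcal/mol
(b) reversed and × 2 (N2H4 must end up as a reactant; ×2 to match 2 N2H4 in the target): contributes −2·x
(c): not needed (NO appears nowhere else).
-92.5 = (-68.3) − 2·x
x = (-92.5 − (-68.3)) / (-2) = 12.1 kcal/mol

ΔH_rxn = 12.1 kcal/mol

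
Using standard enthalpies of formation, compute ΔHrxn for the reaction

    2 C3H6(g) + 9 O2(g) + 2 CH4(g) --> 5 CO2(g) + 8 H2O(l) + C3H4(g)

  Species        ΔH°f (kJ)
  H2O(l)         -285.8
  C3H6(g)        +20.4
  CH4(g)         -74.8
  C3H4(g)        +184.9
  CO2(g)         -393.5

ΔHrxn = -3960.2 kJ

Products: 5·(-393.5) + 8·(-285.8) + 1·(+184.9) = -4069.0
Reactants: 2·(+20.4) + 9·(+0.0) + 2·(-74.8) = -108.8
ΔHrxn = (-4069.0) − (-108.8) = -3960.2 kJ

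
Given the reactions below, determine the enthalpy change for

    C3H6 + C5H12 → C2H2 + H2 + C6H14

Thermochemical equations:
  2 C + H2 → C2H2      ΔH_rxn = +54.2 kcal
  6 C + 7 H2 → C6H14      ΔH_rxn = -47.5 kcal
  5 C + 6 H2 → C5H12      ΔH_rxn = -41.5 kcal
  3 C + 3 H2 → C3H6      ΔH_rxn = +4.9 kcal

equation 1 as written: +54.2 kcal
equation 2 as written: -47.5 kcal
equation 3 reversed: +41.5 kcal
equation 4 reversed: -4.9 kcal
By Hess's law, ΔH_rxn = (+54.2) + (-47.5) + (+41.5) + (-4.9) = 43.3 kcal

ΔH_rxn = 43.3 kcal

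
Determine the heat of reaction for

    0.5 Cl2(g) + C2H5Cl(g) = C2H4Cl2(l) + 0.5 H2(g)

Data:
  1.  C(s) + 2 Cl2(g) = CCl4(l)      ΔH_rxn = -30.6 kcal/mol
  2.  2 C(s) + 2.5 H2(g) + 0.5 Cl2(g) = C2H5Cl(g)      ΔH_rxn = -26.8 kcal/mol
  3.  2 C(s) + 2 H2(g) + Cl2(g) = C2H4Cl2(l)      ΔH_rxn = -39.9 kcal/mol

ΔH_rxn = -13.1 kcal/mol

eq. 1: not needed.
eq. 2 reversed: +26.8 kcal/mol
eq. 3 as written: -39.9 kcal/mol
ΔH_rxn = (+26.8) + (-39.9) = -13.1 kcal/mol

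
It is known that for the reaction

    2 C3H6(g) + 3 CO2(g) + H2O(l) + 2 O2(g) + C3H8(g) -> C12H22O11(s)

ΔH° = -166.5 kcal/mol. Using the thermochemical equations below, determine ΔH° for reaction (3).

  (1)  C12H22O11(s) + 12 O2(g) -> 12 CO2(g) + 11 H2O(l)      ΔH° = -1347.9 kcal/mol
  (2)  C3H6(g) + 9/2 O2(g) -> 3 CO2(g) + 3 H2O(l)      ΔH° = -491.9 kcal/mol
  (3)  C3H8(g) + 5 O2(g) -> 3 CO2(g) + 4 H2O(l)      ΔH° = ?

(1) reversed (reverse to put C12H22O11(s) on the product side): +1347.9 kcal/mol
(2) × 2 (×2 to match 2 C3H6(g) in the target): (2)·(-491.9) = -983.8 kcal/mol
(3) as written (C3H8(g) already on the reactant side): contributes x
-166.5 = (+1347.9) + (-983.8) + x
x = (-166.5 − (+364.1)) / (1) = -530.6 kcal/mol

ΔH° = -530.6 kcal/mol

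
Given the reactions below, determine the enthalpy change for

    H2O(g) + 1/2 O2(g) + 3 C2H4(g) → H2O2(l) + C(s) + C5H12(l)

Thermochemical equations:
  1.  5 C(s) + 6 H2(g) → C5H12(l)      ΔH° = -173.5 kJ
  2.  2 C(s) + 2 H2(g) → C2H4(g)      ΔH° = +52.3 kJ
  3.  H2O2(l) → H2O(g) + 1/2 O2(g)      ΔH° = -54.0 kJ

eq. 1 as written (C5H12(l) already on the product side): -173.5 kJ
eq. 2 reversed and × 3 (reverse to put C2H4(g) on the reactant side; scale by 3 for the 3 C2H4(g)): (-3)·(+52.3) = -156.9 kJ
eq. 3 reversed (reverse to put H2O2(l) on the product side): +54.0 kJ
Summing the manipulated equations, ΔH° = (1)·(-173.5) + (-3)·(+52.3) + (-1)·(-54.0) = -276.4 kJ

ΔH° = -276.4 kJ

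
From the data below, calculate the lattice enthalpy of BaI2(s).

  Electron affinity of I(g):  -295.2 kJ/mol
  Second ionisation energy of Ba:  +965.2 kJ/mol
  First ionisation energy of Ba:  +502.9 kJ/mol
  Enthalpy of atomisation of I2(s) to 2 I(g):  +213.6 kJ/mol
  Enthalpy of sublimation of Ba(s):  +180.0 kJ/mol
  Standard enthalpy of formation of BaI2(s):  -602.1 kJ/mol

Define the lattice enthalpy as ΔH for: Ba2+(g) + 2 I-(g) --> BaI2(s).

U = -1873.4 kJ/mol

ΔHf° = 1·ΔHsub + 1·(ΣIE) + 1·D(I2) + 2·EA + U
-602.1 = 1·(+180.0) + 1·(+1468.1) + 1·(+213.6) + 2·(-295.2) + U
U = -602.1 − (+1271.3) = -1873.4 kJ/mol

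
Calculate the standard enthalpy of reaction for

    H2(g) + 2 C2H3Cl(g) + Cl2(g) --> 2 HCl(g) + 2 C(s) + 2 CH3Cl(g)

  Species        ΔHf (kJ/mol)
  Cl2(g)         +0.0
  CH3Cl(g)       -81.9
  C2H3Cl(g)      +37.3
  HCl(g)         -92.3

ΔH°rxn = Σ nΔHf°(products) − Σ nΔHf°(reactants).
Products: 2·(-92.3) + 2·(+0.0) + 2·(-81.9) = -348.4
Reactants: 1·(+0.0) + 2·(+37.3) + 1·(+0.0) = +74.6
ΔH°rxn = (-348.4) − (+74.6) = -423.0 kJ/mol

ΔH°rxn = -423.0 kJ/mol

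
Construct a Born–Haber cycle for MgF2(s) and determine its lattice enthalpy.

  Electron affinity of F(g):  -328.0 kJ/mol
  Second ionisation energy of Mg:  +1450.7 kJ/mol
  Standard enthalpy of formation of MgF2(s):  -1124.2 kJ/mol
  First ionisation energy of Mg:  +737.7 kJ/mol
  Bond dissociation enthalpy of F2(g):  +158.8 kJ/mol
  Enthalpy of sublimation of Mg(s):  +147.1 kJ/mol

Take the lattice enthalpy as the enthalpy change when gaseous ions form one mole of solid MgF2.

ΔHf° = 1·ΔHsub + 1·(ΣIE) + 1·D(F2) + 2·EA + U
-1124.2 = 1·(+147.1) + 1·(+2188.4) + 1·(+158.8) + 2·(-328.0) + U
U = -1124.2 − (+1838.3) = -2962.5 kJ/mol

U = -2962.5 kJ/mol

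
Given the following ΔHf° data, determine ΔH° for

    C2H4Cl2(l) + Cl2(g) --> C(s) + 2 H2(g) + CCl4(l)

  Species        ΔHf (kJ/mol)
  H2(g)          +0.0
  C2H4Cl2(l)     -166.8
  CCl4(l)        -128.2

ΔH° = 38.6 kJ/mol

Products: 1·(+0.0) + 2·(+0.0) + 1·(-128.2) = -128.2
Reactants: 1·(-166.8) + 1·(+0.0) = -166.8
ΔH° = (-128.2) − (-166.8) = 38.6 kJ/mol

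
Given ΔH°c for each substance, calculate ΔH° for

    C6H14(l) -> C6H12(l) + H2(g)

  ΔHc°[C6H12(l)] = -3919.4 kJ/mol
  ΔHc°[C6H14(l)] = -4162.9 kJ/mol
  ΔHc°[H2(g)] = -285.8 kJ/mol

ΔH° = 42.3 kJ/mol

With combustion enthalpies, reactants minus products:
= [1·(-4162.9)] − [1·(-3919.4) + 1·(-285.8)]
= 42.3 kJ/mol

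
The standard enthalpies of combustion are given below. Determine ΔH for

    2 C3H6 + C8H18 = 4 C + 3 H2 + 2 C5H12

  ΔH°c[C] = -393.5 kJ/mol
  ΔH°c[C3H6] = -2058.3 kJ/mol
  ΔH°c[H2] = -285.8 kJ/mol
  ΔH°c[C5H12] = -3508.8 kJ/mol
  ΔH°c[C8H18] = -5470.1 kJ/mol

Using ΔH = Σ nΔHc°(reactants) − Σ nΔHc°(products):
= [2·(-2058.3) + 1·(-5470.1)] − [4·(-393.5) + 3·(-285.8) + 2·(-3508.8)]
= -137.7 kJ/mol

ΔH = -137.7 kJ/mol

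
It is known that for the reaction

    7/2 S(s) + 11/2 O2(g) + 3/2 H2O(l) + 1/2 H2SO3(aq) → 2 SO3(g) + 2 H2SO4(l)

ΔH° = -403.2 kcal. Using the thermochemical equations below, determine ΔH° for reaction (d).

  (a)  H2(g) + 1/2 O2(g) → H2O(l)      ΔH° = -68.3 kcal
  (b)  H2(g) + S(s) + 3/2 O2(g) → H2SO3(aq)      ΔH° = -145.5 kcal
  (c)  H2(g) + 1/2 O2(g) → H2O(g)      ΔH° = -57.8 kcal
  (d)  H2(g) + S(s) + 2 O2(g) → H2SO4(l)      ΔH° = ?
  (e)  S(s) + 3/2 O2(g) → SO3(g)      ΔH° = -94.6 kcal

(a) reversed and × 3/2: (-3/2)·(-68.3) = +102.45 kcal
(b) reversed and × 1/2: (-1/2)·(-145.5) = +72.75 kcal
(c): not needed.
(d) × 2: contributes 2·x
(e) × 2: (2)·(-94.6) = -189.2 kcal
-403.2 = (+102.45) + (+72.75) + (-189.2) + 2·x
x = (-403.2 − (-14.0)) / (2) = -194.6 kcal

ΔH° = -194.6 kcal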